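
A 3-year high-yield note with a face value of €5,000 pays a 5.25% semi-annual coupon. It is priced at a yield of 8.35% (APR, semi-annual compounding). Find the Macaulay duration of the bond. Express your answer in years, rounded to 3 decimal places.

Periodic yield y = 0.04175. Discount each cash flow and weight by its period:
  t   CF        PV=CF/(1+0.04175)^t    t·PV
  1       131.25       125.9899       125.9899
  2       131.25       120.9406       241.8813
  3       131.25       116.0937       348.2812
  4       131.25       111.4411       445.7643
  5       131.25       106.9749       534.8743
  6     5,131.25     4,014.5985    24,087.5911
  Σ                  4,596.0388    25,784.3821
Price P = Σ PV = 4,596.0388.
Macaulay duration = Σ(t·PV) / P = 25,784.3821 / 4,596.0388 = 5.61013 half-year periods.
In years: 5.61013 / 2 = 2.80507 years.

2.805 years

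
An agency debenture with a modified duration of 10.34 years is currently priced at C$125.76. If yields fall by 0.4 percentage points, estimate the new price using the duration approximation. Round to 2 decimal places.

C$130.96

Duration approximation: ΔP/P ≈ -D_mod · Δy = -10.34 × (-0.004) = +0.041360.
New price ≈ 125.76 × (1 + 0.041360) = 130.9614336.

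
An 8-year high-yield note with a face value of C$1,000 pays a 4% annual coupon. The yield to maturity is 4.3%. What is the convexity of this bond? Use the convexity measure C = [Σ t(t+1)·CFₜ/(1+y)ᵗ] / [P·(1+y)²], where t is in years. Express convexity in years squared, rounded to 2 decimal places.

With y = 0.043:
  t   CF        PV=CF/(1+0.043)^t    t·PV        t(t+1)·PV
  1        40.00        38.3509        38.3509          76.7018
  2        40.00        36.7698        73.5396         220.6189
  3        40.00        35.2539       105.7617         423.0467
  4        40.00        33.8005       135.2019         676.0094
  5        40.00        32.4070       162.0349         972.2091
  6        40.00        31.0709       186.4255       1,304.9787
  7        40.00        29.7900       208.5297       1,668.2374
  8     1,040.00       742.6067     5,940.8537      53,467.6835
  Σ                    980.0496     6,850.6979      58,809.4856
P = 980.0496.
Convexity = Σ t(t+1)·PV / [P·(1+y)²] = 58,809.4856 / (980.0496 × 1.087849) = 55.16082.

55.16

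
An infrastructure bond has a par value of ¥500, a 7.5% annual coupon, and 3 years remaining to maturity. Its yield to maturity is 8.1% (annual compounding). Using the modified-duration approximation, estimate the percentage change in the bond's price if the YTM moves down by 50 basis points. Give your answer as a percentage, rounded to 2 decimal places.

+1.29%

Periodic yield y = 0.081. Modified duration first:
  t   CF        PV=CF/(1+0.081)^t    t·PV
  1        37.50        34.6901        34.6901
  2        37.50        32.0908        64.1815
  3       537.50       425.5018     1,276.5054
  Σ                    492.2826     1,375.3770
P = 492.2826; D_Mac = 2.79388 yrs; D_mod = 2.79388/(1+0.081) = 2.58453 yrs.
ΔP/P ≈ -D_mod · Δy = -2.58453 × (-0.005) = +0.012923 = +1.2923%.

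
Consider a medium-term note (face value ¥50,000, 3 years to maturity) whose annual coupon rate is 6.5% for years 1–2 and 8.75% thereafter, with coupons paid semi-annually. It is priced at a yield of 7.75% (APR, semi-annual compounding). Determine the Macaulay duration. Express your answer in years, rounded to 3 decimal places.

Periodic yield y = 0.03875. Discount each cash flow and weight by its period:
  t   CF        PV=CF/(1+0.03875)^t    t·PV
  1     1,625.00     1,564.3803     1,564.3803
  2     1,625.00     1,506.0219     3,012.0438
  3     1,625.00     1,449.8406     4,349.5218
  4     1,625.00     1,395.7551     5,583.0203
  5     2,187.50     1,808.8097     9,044.0485
  6    52,187.50    41,543.2311   249,259.3869
  Σ                 49,268.0387   272,812.4016
Price P = Σ PV = 49,268.0387.
Macaulay duration = Σ(t·PV) / P = 272,812.4016 / 49,268.0387 = 5.53731 half-year periods.
In years: 5.53731 / 2 = 2.76865 years.

2.769 years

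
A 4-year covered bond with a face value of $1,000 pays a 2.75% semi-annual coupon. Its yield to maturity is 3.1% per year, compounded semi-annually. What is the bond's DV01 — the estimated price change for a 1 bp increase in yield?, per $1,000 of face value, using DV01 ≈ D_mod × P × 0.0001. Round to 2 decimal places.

Periodic yield y = 0.0155.
  t   CF        PV=CF/(1+0.0155)^t    t·PV
  1        13.75        13.5401        13.5401
  2        13.75        13.3335        26.6669
  3        13.75        13.1299        39.3898
  4        13.75        12.9295        51.7181
  5        13.75        12.7322        63.6609
  6        13.75        12.5379        75.2271
  7        13.75        12.3465        86.4254
  8     1,013.75       896.3785     7,171.0282
  Σ                    986.9281     7,527.6567
P = 986.9281; D_Mac = 7.62736 half-year periods = 3.81368 yrs; D_mod = 3.75547 yrs.
DV01 ≈ 3.75547 × 986.9281 × 0.0001 = 0.370638.

$0.37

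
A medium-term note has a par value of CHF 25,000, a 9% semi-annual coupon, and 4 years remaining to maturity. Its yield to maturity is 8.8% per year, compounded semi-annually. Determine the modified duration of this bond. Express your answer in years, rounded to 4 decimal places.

3.3031 years

Periodic yield y = 0.044. First find Macaulay duration:
  t   CF        PV=CF/(1+0.044)^t    t·PV
  1     1,125.00     1,077.5862     1,077.5862
  2     1,125.00     1,032.1707     2,064.3414
  3     1,125.00       988.6692     2,966.0077
  4     1,125.00       947.0012     3,788.0048
  5     1,125.00       907.0893     4,535.4463
  6     1,125.00       868.8595     5,213.1567
  7     1,125.00       832.2409     5,825.6860
  8    26,125.00    18,511.9560   148,095.6481
  Σ                 25,165.5729   173,565.8773
P = 25,165.5729; Macaulay duration = 173,565.8773 / 25,165.5729 = 6.89696 half-year periods = 3.44848 years.
Modified duration = D_Mac / (1 + y) = 3.44848 / 1.044 = 3.30314 years.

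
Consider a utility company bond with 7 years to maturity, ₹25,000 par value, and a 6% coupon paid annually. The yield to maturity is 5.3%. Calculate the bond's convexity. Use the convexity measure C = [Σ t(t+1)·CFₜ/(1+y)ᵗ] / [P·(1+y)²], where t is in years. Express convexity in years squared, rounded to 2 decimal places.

With y = 0.053:
  t   CF        PV=CF/(1+0.053)^t    t·PV        t(t+1)·PV
  1     1,500.00     1,424.5014     1,424.5014       2,849.0028
  2     1,500.00     1,352.8029     2,705.6057       8,116.8172
  3     1,500.00     1,284.7131     3,854.1392      15,416.5569
  4     1,500.00     1,220.0504     4,880.2016      24,401.0081
  5     1,500.00     1,158.6424     5,793.2118      34,759.2709
  6     1,500.00     1,100.3251     6,601.9508      46,213.6555
  7    26,500.00    18,460.6622   129,224.6354   1,033,797.0836
  Σ                 26,001.6975   154,484.2461   1,165,553.3951
P = 26,001.6975.
Convexity = Σ t(t+1)·PV / [P·(1+y)²] = 1,165,553.3951 / (26,001.6975 × 1.108809) = 40.42721.

40.43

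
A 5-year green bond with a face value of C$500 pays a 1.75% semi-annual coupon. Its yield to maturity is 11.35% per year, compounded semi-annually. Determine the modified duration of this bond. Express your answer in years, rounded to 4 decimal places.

Periodic yield y = 0.05675. First find Macaulay duration:
  t   CF        PV=CF/(1+0.05675)^t    t·PV
  1        4.375         4.1401         4.1401
  2        4.375         3.9177         7.8354
  3        4.375         3.7073        11.1220
  4        4.375         3.5082        14.0330
  5        4.375         3.3198        16.5992
  6        4.375         3.1416        18.8493
  7        4.375         2.9728        20.8099
  8        4.375         2.8132        22.5056
  9        4.375         2.6621        23.9591
  10     504.375       290.4230     2,904.2299
  Σ                    320.6059     3,044.0834
P = 320.6059; Macaulay duration = 3,044.0834 / 320.6059 = 9.49478 half-year periods = 4.74739 years.
Modified duration = D_Mac / (1 + y) = 4.74739 / 1.05675 = 4.49245 years.

4.4924 years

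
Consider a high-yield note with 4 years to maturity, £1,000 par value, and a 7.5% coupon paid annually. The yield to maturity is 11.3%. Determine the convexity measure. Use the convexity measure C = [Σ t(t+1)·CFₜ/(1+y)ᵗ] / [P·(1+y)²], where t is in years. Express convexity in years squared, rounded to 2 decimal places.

13.86

With y = 0.113:
  t   CF        PV=CF/(1+0.113)^t    t·PV        t(t+1)·PV
  1        75.00        67.3854        67.3854         134.7709
  2        75.00        60.5440       121.0880         363.2639
  3        75.00        54.3971       163.1913         652.7652
  4     1,075.00       700.5317     2,802.1269      14,010.6345
  Σ                    882.8582     3,153.7916      15,161.4344
P = 882.8582.
Convexity = Σ t(t+1)·PV / [P·(1+y)²] = 15,161.4344 / (882.8582 × 1.238769) = 13.86306.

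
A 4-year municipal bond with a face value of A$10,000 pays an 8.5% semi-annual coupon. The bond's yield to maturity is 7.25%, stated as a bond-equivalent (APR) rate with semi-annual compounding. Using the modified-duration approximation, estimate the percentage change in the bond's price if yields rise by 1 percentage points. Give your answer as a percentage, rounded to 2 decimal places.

-3.36%

Periodic yield y = 0.03625. Modified duration first:
  t   CF        PV=CF/(1+0.03625)^t    t·PV
  1       425.00       410.1327       410.1327
  2       425.00       395.7855       791.5709
  3       425.00       381.9401     1,145.8204
  4       425.00       368.5791     1,474.3166
  5       425.00       355.6855     1,778.4277
  6       425.00       343.2430     2,059.4579
  7       425.00       331.2357     2,318.6498
  8    10,425.00     7,840.7881    62,726.3045
  Σ                 10,427.3897    72,704.6806
P = 10,427.3897; D_Mac = 6.97247 half-year periods = 3.48624 yrs; D_mod = 3.48624/(1+0.03625) = 3.36428 yrs.
ΔP/P ≈ -D_mod · Δy = -3.36428 × (+0.01) = -0.033643 = -3.3643%.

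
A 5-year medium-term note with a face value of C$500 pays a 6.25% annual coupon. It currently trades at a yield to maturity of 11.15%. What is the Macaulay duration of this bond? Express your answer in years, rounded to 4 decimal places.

4.3794 years

Periodic yield y = 0.1115. Discount each cash flow and weight by its year:
  t   CF        PV=CF/(1+0.1115)^t    t·PV
  1        31.25        28.1152        28.1152
  2        31.25        25.2948        50.5896
  3        31.25        22.7573        68.2720
  4        31.25        20.4744        81.8978
  5       531.25       313.1494     1,565.7471
  Σ                    409.7912     1,794.6216
Price P = Σ PV = 409.7912.
Macaulay duration = Σ(t·PV) / P = 1,794.6216 / 409.7912 = 4.37936 years.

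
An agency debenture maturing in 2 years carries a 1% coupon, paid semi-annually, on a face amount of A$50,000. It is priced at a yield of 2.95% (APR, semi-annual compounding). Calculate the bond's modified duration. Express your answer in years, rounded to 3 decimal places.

1.956 years

Periodic yield y = 0.01475. First find Macaulay duration:
  t   CF        PV=CF/(1+0.01475)^t    t·PV
  1       250.00       246.3661       246.3661
  2       250.00       242.7850       485.5700
  3       250.00       239.2560       717.7680
  4    50,250.00    47,391.4314   189,565.7256
  Σ                 48,119.8385   191,015.4297
P = 48,119.8385; Macaulay duration = 191,015.4297 / 48,119.8385 = 3.96958 half-year periods = 1.98479 years.
Modified duration = D_Mac / (1 + y) = 1.98479 / 1.01475 = 1.95594 years.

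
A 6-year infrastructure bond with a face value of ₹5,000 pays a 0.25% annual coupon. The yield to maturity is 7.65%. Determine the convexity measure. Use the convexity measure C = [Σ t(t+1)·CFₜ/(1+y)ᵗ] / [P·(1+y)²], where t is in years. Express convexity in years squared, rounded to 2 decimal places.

35.86

With y = 0.0765:
  t   CF        PV=CF/(1+0.0765)^t    t·PV        t(t+1)·PV
  1        12.50        11.6117        11.6117          23.2234
  2        12.50        10.7865        21.5731          64.7192
  3        12.50        10.0200        30.0600         120.2401
  4        12.50         9.3079        37.2318         186.1589
  5        12.50         8.6465        43.2324         259.3947
  6     5,012.50     3,220.8476    19,325.0858     135,275.6007
  Σ                  3,271.2203    19,468.7948     135,929.3370
P = 3,271.2203.
Convexity = Σ t(t+1)·PV / [P·(1+y)²] = 135,929.3370 / (3,271.2203 × 1.158852) = 35.85711.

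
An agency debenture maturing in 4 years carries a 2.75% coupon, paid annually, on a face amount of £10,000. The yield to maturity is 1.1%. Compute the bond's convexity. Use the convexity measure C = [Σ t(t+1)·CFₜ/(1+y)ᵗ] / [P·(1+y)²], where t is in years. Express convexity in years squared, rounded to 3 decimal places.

With y = 0.011:
  t   CF        PV=CF/(1+0.011)^t    t·PV        t(t+1)·PV
  1       275.00       272.0079       272.0079         544.0158
  2       275.00       269.0484       538.0968       1,614.2903
  3       275.00       266.1210       798.3631       3,193.4526
  4    10,275.00     9,835.0644    39,340.2576     196,701.2881
  Σ                 10,642.2417    40,948.7254     202,053.0468
P = 10,642.2417.
Convexity = Σ t(t+1)·PV / [P·(1+y)²] = 202,053.0468 / (10,642.2417 × 1.022121) = 18.57505.

18.575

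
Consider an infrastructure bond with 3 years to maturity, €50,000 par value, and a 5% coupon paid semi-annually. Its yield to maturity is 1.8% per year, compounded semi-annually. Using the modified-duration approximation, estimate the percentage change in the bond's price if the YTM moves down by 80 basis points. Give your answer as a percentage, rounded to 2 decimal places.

Periodic yield y = 0.009. Modified duration first:
  t   CF        PV=CF/(1+0.009)^t    t·PV
  1     1,250.00     1,238.8503     1,238.8503
  2     1,250.00     1,227.8001     2,455.6003
  3     1,250.00     1,216.8485     3,650.5455
  4     1,250.00     1,205.9946     4,823.9782
  5     1,250.00     1,195.2374     5,976.1871
  6    51,250.00    48,567.6256   291,405.7538
  Σ                 54,652.3566   309,550.9153
P = 54,652.3566; D_Mac = 5.66400 half-year periods = 2.83200 yrs; D_mod = 2.83200/(1+0.009) = 2.80674 yrs.
ΔP/P ≈ -D_mod · Δy = -2.80674 × (-0.008) = +0.022454 = +2.2454%.

+2.25%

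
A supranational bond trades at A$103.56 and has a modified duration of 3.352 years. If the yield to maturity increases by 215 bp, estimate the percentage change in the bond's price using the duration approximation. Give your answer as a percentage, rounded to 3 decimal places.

Duration approximation: ΔP/P ≈ -D_mod · Δy = -3.352 × (+0.0215) = -0.072068.
As a percentage: -7.2068%.

-7.207%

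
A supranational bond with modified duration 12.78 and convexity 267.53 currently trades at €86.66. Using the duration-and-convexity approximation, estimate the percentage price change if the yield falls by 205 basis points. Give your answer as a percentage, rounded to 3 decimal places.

Duration effect: -D_mod·Δy = -12.78 × (-0.0205) = +0.261990
Convexity effect: ½·C·(Δy)² = 0.5 × 267.53 × (-0.0205)² = +0.05621474125
ΔP/P ≈ +0.261990 + 0.05621474125 = +0.31820474125
= +31.820474125%.

+31.820%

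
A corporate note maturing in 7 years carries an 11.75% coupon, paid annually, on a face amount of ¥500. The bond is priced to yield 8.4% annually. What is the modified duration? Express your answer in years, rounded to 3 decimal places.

Periodic yield y = 0.084. First find Macaulay duration:
  t   CF        PV=CF/(1+0.084)^t    t·PV
  1        58.75        54.1974        54.1974
  2        58.75        49.9976        99.9952
  3        58.75        46.1233       138.3698
  4        58.75        42.5491       170.1965
  5        58.75        39.2520       196.2599
  6        58.75        36.2103       217.2618
  7       558.75       317.6966     2,223.8762
  Σ                    586.0263     3,100.1568
P = 586.0263; Macaulay duration = 3,100.1568 / 586.0263 = 5.29013 years.
Modified duration = D_Mac / (1 + y) = 5.29013 / 1.084 = 4.88020 years.

4.880 years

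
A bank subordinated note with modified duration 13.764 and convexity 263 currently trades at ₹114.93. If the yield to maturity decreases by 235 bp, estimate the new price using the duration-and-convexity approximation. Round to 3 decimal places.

₹160.451

Duration effect: -D_mod·Δy = -13.764 × (-0.0235) = +0.323454
Convexity effect: ½·C·(Δy)² = 0.5 × 263 × (-0.0235)² = +0.072620875
ΔP/P ≈ +0.323454 + 0.072620875 = +0.396074875
New price ≈ 114.93 × (1 + 0.396074875) = 160.45088538375.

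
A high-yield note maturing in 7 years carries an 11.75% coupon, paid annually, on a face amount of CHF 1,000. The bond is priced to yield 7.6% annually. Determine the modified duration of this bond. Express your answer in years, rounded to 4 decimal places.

4.9492 years

Periodic yield y = 0.076. First find Macaulay duration:
  t   CF        PV=CF/(1+0.076)^t    t·PV
  1       117.50       109.2007       109.2007
  2       117.50       101.4877       202.9754
  3       117.50        94.3194       282.9582
  4       117.50        87.6574       350.6298
  5       117.50        81.4660       407.3301
  6       117.50        75.7119       454.2715
  7     1,117.50       669.2088     4,684.4615
  Σ                  1,219.0520     6,491.8272
P = 1,219.0520; Macaulay duration = 6,491.8272 / 1,219.0520 = 5.32531 years.
Modified duration = D_Mac / (1 + y) = 5.32531 / 1.076 = 4.94917 years.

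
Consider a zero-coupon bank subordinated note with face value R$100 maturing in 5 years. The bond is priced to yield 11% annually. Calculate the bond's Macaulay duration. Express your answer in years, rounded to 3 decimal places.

A zero-coupon bond has a single cash flow at maturity, so its Macaulay duration equals its maturity: 5 years.

5.000 years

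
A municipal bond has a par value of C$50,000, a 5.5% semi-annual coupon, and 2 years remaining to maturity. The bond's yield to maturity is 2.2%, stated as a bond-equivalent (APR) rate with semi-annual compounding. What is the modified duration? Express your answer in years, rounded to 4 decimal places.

1.9029 years

Periodic yield y = 0.011. First find Macaulay duration:
  t   CF        PV=CF/(1+0.011)^t    t·PV
  1     1,375.00     1,360.0396     1,360.0396
  2     1,375.00     1,345.2419     2,690.4838
  3     1,375.00     1,330.6052     3,991.8157
  4    51,375.00    49,175.3220   196,701.2881
  Σ                 53,211.2087   204,743.6272
P = 53,211.2087; Macaulay duration = 204,743.6272 / 53,211.2087 = 3.84775 half-year periods = 1.92388 years.
Modified duration = D_Mac / (1 + y) = 1.92388 / 1.011 = 1.90294 years.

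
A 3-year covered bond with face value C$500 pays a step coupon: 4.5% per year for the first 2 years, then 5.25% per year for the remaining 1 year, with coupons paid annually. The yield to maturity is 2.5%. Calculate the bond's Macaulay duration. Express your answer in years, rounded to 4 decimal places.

2.8772 years

Periodic yield y = 0.025. Discount each cash flow and weight by its year:
  t   CF        PV=CF/(1+0.025)^t    t·PV
  1        22.50        21.9512        21.9512
  2        22.50        21.4158        42.8316
  3       526.25       488.6754     1,466.0263
  Σ                    532.0425     1,530.8092
Price P = Σ PV = 532.0425.
Macaulay duration = Σ(t·PV) / P = 1,530.8092 / 532.0425 = 2.87723 years.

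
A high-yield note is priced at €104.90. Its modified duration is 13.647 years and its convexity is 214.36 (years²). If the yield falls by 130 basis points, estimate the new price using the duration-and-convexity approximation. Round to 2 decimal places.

Duration effect: -D_mod·Δy = -13.647 × (-0.013) = +0.177411
Convexity effect: ½·C·(Δy)² = 0.5 × 214.36 × (-0.013)² = +0.01811342
ΔP/P ≈ +0.177411 + 0.01811342 = +0.19552442
New price ≈ 104.90 × (1 + 0.19552442) = 125.410511658.

€125.41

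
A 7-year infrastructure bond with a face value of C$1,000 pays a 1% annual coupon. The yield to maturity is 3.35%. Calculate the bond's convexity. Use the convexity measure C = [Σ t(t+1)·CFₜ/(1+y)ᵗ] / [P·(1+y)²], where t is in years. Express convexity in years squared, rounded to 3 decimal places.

With y = 0.0335:
  t   CF        PV=CF/(1+0.0335)^t    t·PV        t(t+1)·PV
  1        10.00         9.6759         9.6759          19.3517
  2        10.00         9.3622        18.7244          56.1733
  3        10.00         9.0588        27.1763         108.7051
  4        10.00         8.7651        35.0605         175.3025
  5        10.00         8.4810        42.4051         254.4303
  6        10.00         8.2061        49.2366         344.6564
  7     1,010.00       801.9513     5,613.6592      44,909.2740
  Σ                    855.5004     5,795.9380      45,867.8933
P = 855.5004.
Convexity = Σ t(t+1)·PV / [P·(1+y)²] = 45,867.8933 / (855.5004 × 1.068122) = 50.19583.

50.196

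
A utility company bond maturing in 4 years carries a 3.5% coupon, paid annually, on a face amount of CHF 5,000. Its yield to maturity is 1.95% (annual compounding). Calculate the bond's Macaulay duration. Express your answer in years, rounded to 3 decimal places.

3.808 years

Periodic yield y = 0.0195. Discount each cash flow and weight by its year:
  t   CF        PV=CF/(1+0.0195)^t    t·PV
  1       175.00       171.6528       171.6528
  2       175.00       168.3696       336.7391
  3       175.00       165.1492       495.4475
  4     5,175.00     4,790.2859    19,161.1436
  Σ                  5,295.4574    20,164.9829
Price P = Σ PV = 5,295.4574.
Macaulay duration = Σ(t·PV) / P = 20,164.9829 / 5,295.4574 = 3.80798 years.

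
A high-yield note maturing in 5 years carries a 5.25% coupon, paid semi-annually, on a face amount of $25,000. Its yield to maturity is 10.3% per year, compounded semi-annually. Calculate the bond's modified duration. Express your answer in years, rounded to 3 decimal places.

Periodic yield y = 0.0515. First find Macaulay duration:
  t   CF        PV=CF/(1+0.0515)^t    t·PV
  1       656.25       624.1084       624.1084
  2       656.25       593.5411     1,187.0821
  3       656.25       564.4708     1,693.4124
  4       656.25       536.8244     2,147.2974
  5       656.25       510.5320     2,552.6598
  6       656.25       485.5273     2,913.1638
  7       656.25       461.7473     3,232.2312
  8       656.25       439.1320     3,513.0561
  9       656.25       417.6244     3,758.6192
  10   25,656.25    15,527.4596   155,274.5962
  Σ                 20,160.9672   176,896.2267
P = 20,160.9672; Macaulay duration = 176,896.2267 / 20,160.9672 = 8.77419 half-year periods = 4.38710 years.
Modified duration = D_Mac / (1 + y) = 4.38710 / 1.0515 = 4.17223 years.

4.172 years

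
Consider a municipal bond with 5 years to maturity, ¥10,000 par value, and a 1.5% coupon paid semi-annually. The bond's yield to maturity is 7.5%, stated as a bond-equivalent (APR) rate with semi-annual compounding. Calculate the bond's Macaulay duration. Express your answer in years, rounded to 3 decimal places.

Periodic yield y = 0.0375. Discount each cash flow and weight by its period:
  t   CF        PV=CF/(1+0.0375)^t    t·PV
  1        75.00        72.2892        72.2892
  2        75.00        69.6763       139.3526
  3        75.00        67.1579       201.4736
  4        75.00        64.7305       258.9219
  5        75.00        62.3908       311.9541
  6        75.00        60.1357       360.8144
  7        75.00        57.9622       405.7351
  8        75.00        55.8671       446.9371
  9        75.00        53.8478       484.6306
  10   10,075.00     6,972.1063    69,721.0632
  Σ                  7,536.1638    72,403.1718
Price P = Σ PV = 7,536.1638.
Macaulay duration = Σ(t·PV) / P = 72,403.1718 / 7,536.1638 = 9.60743 half-year periods.
In years: 9.60743 / 2 = 4.80372 years.

4.804 years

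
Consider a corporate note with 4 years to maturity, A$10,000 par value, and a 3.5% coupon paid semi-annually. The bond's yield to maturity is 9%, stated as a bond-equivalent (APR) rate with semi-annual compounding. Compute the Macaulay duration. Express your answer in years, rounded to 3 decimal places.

Periodic yield y = 0.045. Discount each cash flow and weight by its period:
  t   CF        PV=CF/(1+0.045)^t    t·PV
  1       175.00       167.4641       167.4641
  2       175.00       160.2527       320.5055
  3       175.00       153.3519       460.0557
  4       175.00       146.7482       586.9929
  5       175.00       140.4289       702.1447
  6       175.00       134.3818       806.2905
  7       175.00       128.5950       900.1649
  8    10,175.00     7,154.9087    57,239.2693
  Σ                  8,186.1313    61,182.8876
Price P = Σ PV = 8,186.1313.
Macaulay duration = Σ(t·PV) / P = 61,182.8876 / 8,186.1313 = 7.47397 half-year periods.
In years: 7.47397 / 2 = 3.73698 years.

3.737 years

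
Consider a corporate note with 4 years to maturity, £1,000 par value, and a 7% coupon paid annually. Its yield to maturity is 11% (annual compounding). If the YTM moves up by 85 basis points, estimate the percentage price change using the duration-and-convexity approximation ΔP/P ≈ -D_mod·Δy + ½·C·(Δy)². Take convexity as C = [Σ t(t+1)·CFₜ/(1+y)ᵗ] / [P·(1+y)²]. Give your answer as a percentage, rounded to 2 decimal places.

With y = 0.11:
  t   CF        PV=CF/(1+0.11)^t    t·PV        t(t+1)·PV
  1        70.00        63.0631        63.0631         126.1261
  2        70.00        56.8136       113.6271         340.8814
  3        70.00        51.1834       153.5502         614.2008
  4     1,070.00       704.8421     2,819.3686      14,096.8428
  Σ                    875.9022     3,149.6090      15,178.0512
P = 875.9022; D_Mac = 3.59585 yrs; D_mod = 3.23950 yrs; C = 14.06418.
Duration effect: -3.23950 × (+0.0085) = -0.027536
Convexity effect: 0.5 × 14.06418 × (0.0085)² = +0.0005081
ΔP/P ≈ -0.027536 + 0.0005081 = -0.027028 = -2.7028%.

-2.70%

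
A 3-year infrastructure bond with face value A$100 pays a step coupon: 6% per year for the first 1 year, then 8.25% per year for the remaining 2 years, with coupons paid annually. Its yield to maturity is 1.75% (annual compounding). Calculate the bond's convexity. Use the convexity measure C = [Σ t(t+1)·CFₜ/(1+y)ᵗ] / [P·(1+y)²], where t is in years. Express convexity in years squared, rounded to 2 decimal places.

10.71

With y = 0.0175:
  t   CF        PV=CF/(1+0.0175)^t    t·PV        t(t+1)·PV
  1         6.00         5.8968         5.8968          11.7936
  2         8.25         7.9687        15.9373          47.8119
  3       108.25       102.7601       308.2804       1,233.1216
  Σ                    116.6256       330.1145       1,292.7271
P = 116.6256.
Convexity = Σ t(t+1)·PV / [P·(1+y)²] = 1,292.7271 / (116.6256 × 1.035306) = 10.70642.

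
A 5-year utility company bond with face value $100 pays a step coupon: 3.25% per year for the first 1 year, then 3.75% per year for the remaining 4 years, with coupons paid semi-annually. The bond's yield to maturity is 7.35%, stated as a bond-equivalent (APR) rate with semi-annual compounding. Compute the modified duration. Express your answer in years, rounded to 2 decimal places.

4.42 years

Periodic yield y = 0.03675. First find Macaulay duration:
  t   CF        PV=CF/(1+0.03675)^t    t·PV
  1        1.625         1.5674         1.5674
  2        1.625         1.5118         3.0237
  3        1.875         1.6826         5.0478
  4        1.875         1.6229         6.4918
  5        1.875         1.5654         7.8271
  6        1.875         1.5099         9.0596
  7        1.875         1.4564        10.1949
  8        1.875         1.4048        11.2383
  9        1.875         1.3550        12.1949
  10     101.875        71.0113       710.1125
  Σ                     84.6876       776.7579
P = 84.6876; Macaulay duration = 776.7579 / 84.6876 = 9.17204 half-year periods = 4.58602 years.
Modified duration = D_Mac / (1 + y) = 4.58602 / 1.03675 = 4.42346 years.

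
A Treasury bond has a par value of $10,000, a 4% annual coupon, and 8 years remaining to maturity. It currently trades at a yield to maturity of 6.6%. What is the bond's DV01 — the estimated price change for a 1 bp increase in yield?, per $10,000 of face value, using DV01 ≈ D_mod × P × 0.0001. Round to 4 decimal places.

$5.4487

Periodic yield y = 0.066.
  t   CF        PV=CF/(1+0.066)^t    t·PV
  1       400.00       375.2345       375.2345
  2       400.00       352.0024       704.0047
  3       400.00       330.2086       990.6258
  4       400.00       309.7642     1,239.0567
  5       400.00       290.5855     1,452.9276
  6       400.00       272.5943     1,635.5658
  7       400.00       255.7170     1,790.0188
  8    10,400.00     6,236.9994    49,895.9951
  Σ                  8,423.1058    58,083.4290
P = 8,423.1058; D_Mac = 6.89573 yrs; D_mod = 6.46879 yrs.
DV01 ≈ 6.46879 × 8,423.1058 × 0.0001 = 5.448727.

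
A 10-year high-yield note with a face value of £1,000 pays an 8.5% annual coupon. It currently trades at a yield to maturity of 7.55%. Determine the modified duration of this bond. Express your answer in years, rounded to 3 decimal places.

6.709 years

Periodic yield y = 0.0755. First find Macaulay duration:
  t   CF        PV=CF/(1+0.0755)^t    t·PV
  1        85.00        79.0330        79.0330
  2        85.00        73.4849       146.9698
  3        85.00        68.3263       204.9788
  4        85.00        63.5298       254.1191
  5        85.00        59.0700       295.3499
  6        85.00        54.9233       329.5397
  7        85.00        51.0677       357.4737
  8        85.00        47.4827       379.8618
  9        85.00        44.1494       397.3450
  10    1,085.00       523.9931     5,239.9313
  Σ                  1,065.0602     7,684.6019
P = 1,065.0602; Macaulay duration = 7,684.6019 / 1,065.0602 = 7.21518 years.
Modified duration = D_Mac / (1 + y) = 7.21518 / 1.0755 = 6.70868 years.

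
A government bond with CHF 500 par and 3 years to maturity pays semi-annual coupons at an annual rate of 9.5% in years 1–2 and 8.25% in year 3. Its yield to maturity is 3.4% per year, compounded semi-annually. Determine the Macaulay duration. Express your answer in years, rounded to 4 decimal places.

Periodic yield y = 0.017. Discount each cash flow and weight by its period:
  t   CF        PV=CF/(1+0.017)^t    t·PV
  1       23.750        23.3530        23.3530
  2       23.750        22.9626        45.9253
  3       23.750        22.5788        67.7364
  4       23.750        22.2014        88.8055
  5       20.625        18.9579        94.7893
  6      520.625       470.5430     2,823.2579
  Σ                    580.5966     3,143.8673
Price P = Σ PV = 580.5966.
Macaulay duration = Σ(t·PV) / P = 3,143.8673 / 580.5966 = 5.41489 half-year periods.
In years: 5.41489 / 2 = 2.70745 years.

2.7074 years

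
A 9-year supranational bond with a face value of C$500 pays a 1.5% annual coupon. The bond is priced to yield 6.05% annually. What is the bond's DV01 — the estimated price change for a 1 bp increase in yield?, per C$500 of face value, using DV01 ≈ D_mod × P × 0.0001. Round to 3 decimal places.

Periodic yield y = 0.0605.
  t   CF        PV=CF/(1+0.0605)^t    t·PV
  1         7.50         7.0721         7.0721
  2         7.50         6.6687        13.3374
  3         7.50         6.2882        18.8647
  4         7.50         5.9295        23.7180
  5         7.50         5.5912        27.9562
  6         7.50         5.2723        31.6336
  7         7.50         4.9715        34.8004
  8         7.50         4.6879        37.5030
  9       507.50       299.1162     2,692.0461
  Σ                    345.5977     2,886.9316
P = 345.5977; D_Mac = 8.35345 yrs; D_mod = 7.87689 yrs.
DV01 ≈ 7.87689 × 345.5977 × 0.0001 = 0.272224.

C$0.272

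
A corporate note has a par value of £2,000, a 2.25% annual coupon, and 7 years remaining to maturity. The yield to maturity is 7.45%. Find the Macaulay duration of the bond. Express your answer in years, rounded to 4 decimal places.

6.4582 years

Periodic yield y = 0.0745. Discount each cash flow and weight by its year:
  t   CF        PV=CF/(1+0.0745)^t    t·PV
  1        45.00        41.8799        41.8799
  2        45.00        38.9762        77.9524
  3        45.00        36.2738       108.8215
  4        45.00        33.7588       135.0351
  5        45.00        31.4181       157.0907
  6        45.00        29.2398       175.4386
  7     2,045.00     1,236.6545     8,656.5813
  Σ                  1,448.2011     9,352.7996
Price P = Σ PV = 1,448.2011.
Macaulay duration = Σ(t·PV) / P = 9,352.7996 / 1,448.2011 = 6.45822 years.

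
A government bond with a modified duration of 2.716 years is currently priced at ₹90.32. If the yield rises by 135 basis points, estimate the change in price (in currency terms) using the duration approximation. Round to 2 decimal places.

-₹3.31

Duration approximation: ΔP/P ≈ -D_mod · Δy = -2.716 × (+0.0135) = -0.036666.
ΔP ≈ 90.32 × (-0.036666) = -3.31167312.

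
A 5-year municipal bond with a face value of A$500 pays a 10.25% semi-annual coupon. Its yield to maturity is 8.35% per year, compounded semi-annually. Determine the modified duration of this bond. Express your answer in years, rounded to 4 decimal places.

3.9109 years

Periodic yield y = 0.04175. First find Macaulay duration:
  t   CF        PV=CF/(1+0.04175)^t    t·PV
  1       25.625        24.5980        24.5980
  2       25.625        23.6122        47.2244
  3       25.625        22.6659        67.9978
  4       25.625        21.7575        87.0302
  5       25.625        20.8856       104.4278
  6       25.625        20.0485       120.2913
  7       25.625        19.2451       134.7154
  8       25.625        18.4738       147.7903
  9       25.625        17.7334       159.6007
  10     525.625       349.1732     3,491.7322
  Σ                    538.1933     4,385.4081
P = 538.1933; Macaulay duration = 4,385.4081 / 538.1933 = 8.14839 half-year periods = 4.07419 years.
Modified duration = D_Mac / (1 + y) = 4.07419 / 1.04175 = 3.91091 years.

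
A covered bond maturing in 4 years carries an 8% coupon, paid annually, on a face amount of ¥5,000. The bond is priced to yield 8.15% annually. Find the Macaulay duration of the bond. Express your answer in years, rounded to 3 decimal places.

Periodic yield y = 0.0815. Discount each cash flow and weight by its year:
  t   CF        PV=CF/(1+0.0815)^t    t·PV
  1       400.00       369.8567       369.8567
  2       400.00       341.9849       683.9698
  3       400.00       316.2135       948.6405
  4     5,400.00     3,947.1867    15,788.7467
  Σ                  4,975.2418    17,791.2137
Price P = Σ PV = 4,975.2418.
Macaulay duration = Σ(t·PV) / P = 17,791.2137 / 4,975.2418 = 3.57595 years.

3.576 years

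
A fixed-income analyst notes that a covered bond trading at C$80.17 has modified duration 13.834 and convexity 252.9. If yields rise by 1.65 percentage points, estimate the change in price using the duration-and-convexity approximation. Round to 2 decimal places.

Duration effect: -D_mod·Δy = -13.834 × (+0.0165) = -0.228261
Convexity effect: ½·C·(Δy)² = 0.5 × 252.9 × (0.0165)² = +0.0344260125
ΔP/P ≈ -0.228261 + 0.0344260125 = -0.1938349875
ΔP ≈ 80.17 × (-0.1938349875) = -15.539750947875.

-C$15.54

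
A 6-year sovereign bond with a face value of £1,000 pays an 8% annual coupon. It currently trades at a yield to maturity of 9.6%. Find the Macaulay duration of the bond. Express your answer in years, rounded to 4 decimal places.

Periodic yield y = 0.096. Discount each cash flow and weight by its year:
  t   CF        PV=CF/(1+0.096)^t    t·PV
  1        80.00        72.9927        72.9927
  2        80.00        66.5992       133.1984
  3        80.00        60.7657       182.2970
  4        80.00        55.4431       221.7725
  5        80.00        50.5868       252.9340
  6     1,080.00       623.1038     3,738.6231
  Σ                    929.4913     4,601.8177
Price P = Σ PV = 929.4913.
Macaulay duration = Σ(t·PV) / P = 4,601.8177 / 929.4913 = 4.95090 years.

4.9509 years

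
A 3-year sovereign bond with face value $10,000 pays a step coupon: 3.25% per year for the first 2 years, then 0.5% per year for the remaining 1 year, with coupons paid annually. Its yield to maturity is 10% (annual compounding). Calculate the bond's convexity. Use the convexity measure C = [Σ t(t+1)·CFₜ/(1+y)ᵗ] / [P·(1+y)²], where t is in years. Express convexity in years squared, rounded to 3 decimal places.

With y = 0.1:
  t   CF        PV=CF/(1+0.1)^t    t·PV        t(t+1)·PV
  1       325.00       295.4545       295.4545         590.9091
  2       325.00       268.5950       537.1901       1,611.5702
  3    10,050.00     7,550.7137    22,652.1412      90,608.5650
  Σ                  8,114.7633    23,484.7859      92,811.0443
P = 8,114.7633.
Convexity = Σ t(t+1)·PV / [P·(1+y)²] = 92,811.0443 / (8,114.7633 × 1.210000) = 9.45232.

9.452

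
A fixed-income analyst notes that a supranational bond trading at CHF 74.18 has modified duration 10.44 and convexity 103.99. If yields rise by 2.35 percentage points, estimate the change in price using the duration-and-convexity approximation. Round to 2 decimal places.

Duration effect: -D_mod·Δy = -10.44 × (+0.0235) = -0.245340
Convexity effect: ½·C·(Δy)² = 0.5 × 103.99 × (0.0235)² = +0.02871423875
ΔP/P ≈ -0.245340 + 0.02871423875 = -0.21662576125
ΔP ≈ 74.18 × (-0.21662576125) = -16.069298969525.

-CHF 16.07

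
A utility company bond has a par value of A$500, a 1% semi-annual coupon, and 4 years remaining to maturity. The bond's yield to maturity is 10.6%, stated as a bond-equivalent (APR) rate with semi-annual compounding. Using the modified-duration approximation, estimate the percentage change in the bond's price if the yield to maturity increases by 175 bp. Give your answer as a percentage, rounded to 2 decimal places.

-6.50%

Periodic yield y = 0.053. Modified duration first:
  t   CF        PV=CF/(1+0.053)^t    t·PV
  1         2.50         2.3742         2.3742
  2         2.50         2.2547         4.5093
  3         2.50         2.1412         6.4236
  4         2.50         2.0334         8.1337
  5         2.50         1.9311         9.6554
  6         2.50         1.8339        11.0033
  7         2.50         1.7416        12.1910
  8       502.50       332.4368     2,659.4944
  Σ                    346.7468     2,713.7848
P = 346.7468; D_Mac = 7.82642 half-year periods = 3.91321 yrs; D_mod = 3.91321/(1+0.053) = 3.71625 yrs.
ΔP/P ≈ -D_mod · Δy = -3.71625 × (+0.0175) = -0.065034 = -6.5034%.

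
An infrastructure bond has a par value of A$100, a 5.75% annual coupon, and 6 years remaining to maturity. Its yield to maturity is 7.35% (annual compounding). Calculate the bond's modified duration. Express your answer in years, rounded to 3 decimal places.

4.850 years

Periodic yield y = 0.0735. First find Macaulay duration:
  t   CF        PV=CF/(1+0.0735)^t    t·PV
  1         5.75         5.3563         5.3563
  2         5.75         4.9896         9.9792
  3         5.75         4.6480        13.9439
  4         5.75         4.3297        17.3189
  5         5.75         4.0333        20.1664
  6       105.75        69.0984       414.5905
  Σ                     92.4552       481.3550
P = 92.4552; Macaulay duration = 481.3550 / 92.4552 = 5.20636 years.
Modified duration = D_Mac / (1 + y) = 5.20636 / 1.0735 = 4.84989 years.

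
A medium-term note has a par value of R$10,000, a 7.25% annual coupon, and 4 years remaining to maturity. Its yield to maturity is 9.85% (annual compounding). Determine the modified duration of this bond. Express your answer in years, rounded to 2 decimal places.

Periodic yield y = 0.0985. First find Macaulay duration:
  t   CF        PV=CF/(1+0.0985)^t    t·PV
  1       725.00       659.9909       659.9909
  2       725.00       600.8110     1,201.6220
  3       725.00       546.9377     1,640.8130
  4    10,725.00     7,365.4122    29,461.6487
  Σ                  9,173.1517    32,964.0746
P = 9,173.1517; Macaulay duration = 32,964.0746 / 9,173.1517 = 3.59354 years.
Modified duration = D_Mac / (1 + y) = 3.59354 / 1.0985 = 3.27131 years.

3.27 years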